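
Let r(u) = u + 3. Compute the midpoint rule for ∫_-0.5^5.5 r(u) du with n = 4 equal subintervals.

Δu = (5.5 − (-0.5))/4 = 1.5.
Midpoints: 0.25, 1.75, 3.25, 4.75.
r(0.25) = 3.25, r(1.75) = 4.75, r(3.25) = 6.25, r(4.75) = 7.75.
Sum = Δu · [r(0.25) + r(1.75) + r(3.25) + r(4.75)].
Sum = 33.

33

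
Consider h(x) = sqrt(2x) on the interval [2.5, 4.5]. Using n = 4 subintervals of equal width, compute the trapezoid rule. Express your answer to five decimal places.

5.27085

Δx = (4.5 − 2.5)/4 = 0.5.
h(2.5) ≈ 2.23607, h(3) ≈ 2.44949, h(3.5) ≈ 2.64575, h(4) ≈ 2.82843, h(4.5) ≈ 3.00000.
T_4 = (Δx/2)·[h(x_0) + 2h(x_1) + 2h(x_2) + 2h(x_3) + h(x_4)].
Sum ≈ 5.27085.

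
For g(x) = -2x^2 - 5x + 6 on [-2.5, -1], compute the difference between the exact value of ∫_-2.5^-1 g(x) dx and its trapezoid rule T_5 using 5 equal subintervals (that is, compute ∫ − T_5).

Exact integral: ∫_-2.5^-1 g(x) dx = 12.375.
T_5 = 12.33.
Error = 12.375 − 12.33 = 0.045.

0.045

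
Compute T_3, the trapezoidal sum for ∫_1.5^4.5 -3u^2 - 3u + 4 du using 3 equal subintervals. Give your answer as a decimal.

-104.25

Δu = (4.5 − 1.5)/3 = 1.
f(1.5) = -7.25, f(2.5) = -22.25, f(3.5) = -43.25, f(4.5) = -70.25.
T_3 = (Δu/2)·[f(u_0) + 2f(u_1) + 2f(u_2) + f(u_3)].
Sum = -104.25.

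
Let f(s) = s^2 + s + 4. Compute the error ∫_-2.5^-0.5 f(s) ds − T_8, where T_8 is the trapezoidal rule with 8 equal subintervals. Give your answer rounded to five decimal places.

Exact integral: ∫_-2.5^-0.5 f(s) ds ≈ 10.1666667.
T_8 = 10.1875.
Error ≈ 10.1666667 − 10.1875 ≈ -0.02083.

-0.02083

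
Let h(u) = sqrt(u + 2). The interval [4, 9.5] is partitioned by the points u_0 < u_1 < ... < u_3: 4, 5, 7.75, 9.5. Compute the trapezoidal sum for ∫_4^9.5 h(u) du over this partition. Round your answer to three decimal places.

16.178

Subinterval widths: 1, 2.75, 1.75.
h(4) ≈ 2.449, h(5) ≈ 2.646, h(7.75) ≈ 3.122, h(9.5) ≈ 3.391.
On each subinterval the trapezoid contributes (Δu_i/2)·[h(u_{i-1}) + h(u_i)].
Sum ≈ 16.178.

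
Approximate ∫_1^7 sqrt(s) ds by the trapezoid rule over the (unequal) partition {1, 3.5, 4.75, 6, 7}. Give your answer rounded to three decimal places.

11.561

Subinterval widths: 2.5, 1.25, 1.25, 1.
f(1) ≈ 1.000, f(3.5) ≈ 1.871, f(4.75) ≈ 2.179, f(6) ≈ 2.449, f(7) ≈ 2.646.
On each subinterval the trapezoid contributes (Δs_i/2)·[f(s_{i-1}) + f(s_i)].
Sum ≈ 11.561.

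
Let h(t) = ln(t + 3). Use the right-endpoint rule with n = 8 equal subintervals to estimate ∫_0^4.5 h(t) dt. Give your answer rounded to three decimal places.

7.568

Δt = (4.5 − 0)/8 = 0.5625.
Right endpoints: 0.5625, 1.125, 1.6875, 2.25, 2.8125, 3.375, 3.9375, 4.5.
h(0.5625) ≈ 1.270, h(1.125) ≈ 1.417, h(1.6875) ≈ 1.545, h(2.25) ≈ 1.658, h(2.8125) ≈ 1.760, h(3.375) ≈ 1.852, h(3.9375) ≈ 1.937, h(4.5) ≈ 2.015.
Sum = Δt · [h(0.5625) + h(1.125) + h(1.6875) + ...].
Sum ≈ 7.568.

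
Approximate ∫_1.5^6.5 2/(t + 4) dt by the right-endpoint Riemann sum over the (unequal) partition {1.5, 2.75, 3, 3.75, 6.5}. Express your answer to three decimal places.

Subinterval widths: 1.25, 0.25, 0.75, 2.75.
Right endpoints: 2.75, 3, 3.75, 6.5.
f(2.75) = 8/27, f(3) = 2/7, f(3.75) = 8/31, f(6.5) = 4/21.
Sum = Σ Δt_i · f(t_i).
Sum ≈ 1.159.

1.159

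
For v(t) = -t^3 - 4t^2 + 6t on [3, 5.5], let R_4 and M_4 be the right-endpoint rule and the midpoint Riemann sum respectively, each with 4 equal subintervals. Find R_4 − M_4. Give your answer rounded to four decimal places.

R_4 ≈ -398.754883.
M_4 ≈ -329.235840.
R_4 − M_4 ≈ -69.5190.

-69.5190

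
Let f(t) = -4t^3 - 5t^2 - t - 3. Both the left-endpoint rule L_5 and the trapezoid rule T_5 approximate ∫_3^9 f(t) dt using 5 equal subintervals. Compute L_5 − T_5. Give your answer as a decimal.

1904.4

L_5 = -5910.48.
T_5 = -7814.88.
L_5 − T_5 = 1904.4.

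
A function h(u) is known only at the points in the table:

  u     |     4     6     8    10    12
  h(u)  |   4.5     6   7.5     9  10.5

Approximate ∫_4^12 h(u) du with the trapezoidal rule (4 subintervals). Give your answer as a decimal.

Δu = 2.
T_4 = (2/2)·[4.5 + 2·6 + 2·7.5 + 2·9 + 10.5] = 60.

60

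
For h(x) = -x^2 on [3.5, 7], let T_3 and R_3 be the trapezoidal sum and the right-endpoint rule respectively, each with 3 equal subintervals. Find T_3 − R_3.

21.4375

T_3 ≈ -100.8356481.
R_3 ≈ -122.2731481.
T_3 − R_3 = 21.4375.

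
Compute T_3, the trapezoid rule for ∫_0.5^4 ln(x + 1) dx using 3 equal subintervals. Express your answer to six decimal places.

Δx = (4 − 0.5)/3 = 7/6.
f(0.5) ≈ 0.405465, f(5/3) ≈ 0.980829, f(17/6) ≈ 1.343735, f(4) ≈ 1.609438.
T_3 = (Δx/2)·[f(x_0) + 2f(x_1) + 2f(x_2) + f(x_3)].
Sum ≈ 3.887351.

3.887351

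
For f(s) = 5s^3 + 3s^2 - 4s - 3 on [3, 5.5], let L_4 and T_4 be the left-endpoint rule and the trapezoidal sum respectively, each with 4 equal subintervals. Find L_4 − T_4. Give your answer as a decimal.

L_4 ≈ 908.24707.
T_4 ≈ 1142.81738.
L_4 − T_4 = -234.5703125.

-234.5703125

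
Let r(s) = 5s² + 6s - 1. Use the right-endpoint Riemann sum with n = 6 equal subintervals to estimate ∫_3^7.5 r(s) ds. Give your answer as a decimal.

Δs = (7.5 − 3)/6 = 0.75.
Right endpoints: 3.75, 4.5, 5.25, 6, 6.75, 7.5.
r(3.75) = 91.8125, r(4.5) = 127.25, r(5.25) = 168.3125, r(6) = 215, r(6.75) = 267.3125, r(7.5) = 325.25.
Sum = Δs · [r(3.75) + r(4.5) + r(5.25) + ...].
Sum = 896.203125.

896.203125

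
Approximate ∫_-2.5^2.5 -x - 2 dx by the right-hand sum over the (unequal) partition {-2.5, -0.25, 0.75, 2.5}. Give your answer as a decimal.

Subinterval widths: 2.25, 1, 1.75.
Right endpoints: -0.25, 0.75, 2.5.
f(-0.25) = -1.75, f(0.75) = -2.75, f(2.5) = -4.5.
Sum = Σ Δx_i · f(x_i).
Sum = -14.5625.

-14.5625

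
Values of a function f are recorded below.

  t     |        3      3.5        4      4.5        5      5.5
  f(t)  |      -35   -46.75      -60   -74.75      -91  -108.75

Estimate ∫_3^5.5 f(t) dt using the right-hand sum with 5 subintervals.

-190.625

Δt = 0.5.
Sum = 0.5·[(-46.75) + (-60) + (-74.75) + (-91) + (-108.75)] = -190.625.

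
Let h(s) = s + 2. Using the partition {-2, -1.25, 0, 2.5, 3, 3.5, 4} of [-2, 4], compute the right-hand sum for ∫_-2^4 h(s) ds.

Subinterval widths: 0.75, 1.25, 2.5, 0.5, 0.5, 0.5.
Right endpoints: -1.25, 0, 2.5, 3, 3.5, 4.
h(-1.25) = 0.75, h(0) = 2, h(2.5) = 4.5, h(3) = 5, h(3.5) = 5.5, h(4) = 6.
Sum = Σ Δs_i · h(s_i).
Sum = 22.5625.

22.5625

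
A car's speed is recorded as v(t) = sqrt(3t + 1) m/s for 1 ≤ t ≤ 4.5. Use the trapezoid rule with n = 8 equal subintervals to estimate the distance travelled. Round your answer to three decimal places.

Δt = (4.5 − 1)/8 = 0.4375.
v(1) ≈ 2.000, v(1.4375) ≈ 2.305, v(1.875) ≈ 2.574, v(2.3125) ≈ 2.817, v(2.75) ≈ 3.041, v(3.1875) ≈ 3.250, v(3.625) ≈ 3.446, v(4.0625) ≈ 3.631, v(4.5) ≈ 3.808.
T_8 = (Δt/2)·[v(t_0) + 2v(t_1) + ... + 2v(t_{7}) + v(t_8)].
Sum ≈ 10.486.

10.486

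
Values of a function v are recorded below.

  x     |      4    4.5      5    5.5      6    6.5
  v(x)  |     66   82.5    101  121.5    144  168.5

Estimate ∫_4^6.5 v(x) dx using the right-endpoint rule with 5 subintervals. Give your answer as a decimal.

308.75

Δx = 0.5.
Sum = 0.5·[82.5 + 101 + 121.5 + 144 + 168.5] = 308.75.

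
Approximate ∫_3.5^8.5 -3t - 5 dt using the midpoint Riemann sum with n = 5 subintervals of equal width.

-115

Δt = (8.5 − 3.5)/5 = 1.
Midpoints: 4, 5, 6, 7, 8.
f(4) = -17, f(5) = -20, f(6) = -23, f(7) = -26, f(8) = -29.
Sum = Δt · [f(4) + f(5) + f(6) + f(7) + f(8)].
Sum = -115.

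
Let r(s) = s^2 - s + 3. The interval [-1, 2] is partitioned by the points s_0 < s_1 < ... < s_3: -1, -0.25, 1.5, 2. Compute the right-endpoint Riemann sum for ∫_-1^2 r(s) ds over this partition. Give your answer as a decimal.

Subinterval widths: 0.75, 1.75, 0.5.
Right endpoints: -0.25, 1.5, 2.
r(-0.25) = 3.3125, r(1.5) = 3.75, r(2) = 5.
Sum = Σ Δs_i · r(s_i).
Sum = 11.546875.

11.546875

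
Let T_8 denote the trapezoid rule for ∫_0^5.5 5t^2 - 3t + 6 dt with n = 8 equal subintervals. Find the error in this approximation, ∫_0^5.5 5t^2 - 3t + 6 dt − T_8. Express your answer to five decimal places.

-2.16634

Exact integral: ∫_0^5.5 f(t) dt ≈ 264.9166667.
T_8 ≈ 267.0830078.
Error ≈ 264.9166667 − 267.0830078 ≈ -2.16634.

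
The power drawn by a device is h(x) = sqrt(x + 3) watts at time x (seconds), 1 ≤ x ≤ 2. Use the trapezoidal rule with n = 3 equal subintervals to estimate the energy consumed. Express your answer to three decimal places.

Δx = (2 − 1)/3 = 1/3.
h(1) ≈ 2.000, h(4/3) ≈ 2.082, h(5/3) ≈ 2.160, h(2) ≈ 2.236.
T_3 = (Δx/2)·[h(x_0) + 2h(x_1) + 2h(x_2) + h(x_3)].
Sum ≈ 2.120.

2.120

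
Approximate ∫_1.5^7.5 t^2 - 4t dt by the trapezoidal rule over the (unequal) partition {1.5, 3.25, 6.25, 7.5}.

Subinterval widths: 1.75, 3, 1.25.
f(1.5) = -3.75, f(3.25) = -2.4375, f(6.25) = 14.0625, f(7.5) = 26.25.
On each subinterval the trapezoid contributes (Δt_i/2)·[f(t_{i-1}) + f(t_i)].
Sum = 37.21875.

37.21875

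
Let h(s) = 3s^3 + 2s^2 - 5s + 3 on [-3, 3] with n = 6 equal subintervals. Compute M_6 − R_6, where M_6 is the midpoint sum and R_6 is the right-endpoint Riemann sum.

M_6 = 53.
R_6 = 122.
M_6 − R_6 = -69.

-69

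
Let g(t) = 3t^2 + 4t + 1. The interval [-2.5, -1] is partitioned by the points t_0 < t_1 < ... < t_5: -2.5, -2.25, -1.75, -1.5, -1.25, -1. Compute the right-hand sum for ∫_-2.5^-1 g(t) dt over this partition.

4

Subinterval widths: 0.25, 0.5, 0.25, 0.25, 0.25.
Right endpoints: -2.25, -1.75, -1.5, -1.25, -1.
g(-2.25) = 7.1875, g(-1.75) = 3.1875, g(-1.5) = 1.75, g(-1.25) = 0.6875, g(-1) = 0.
Sum = Σ Δt_i · g(t_i).
Sum = 4.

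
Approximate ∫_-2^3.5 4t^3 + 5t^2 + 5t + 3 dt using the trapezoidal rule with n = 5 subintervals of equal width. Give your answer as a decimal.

Δt = (3.5 − (-2))/5 = 1.1.
f(-2) = -19, f(-0.9) = -0.366, f(0.2) = 4.232, f(1.3) = 26.738, f(2.4) = 99.096, f(3.5) = 253.25.
T_5 = (Δt/2)·[f(t_0) + 2f(t_1) + ... + 2f(t_{4}) + f(t_5)].
Sum = 271.5075.

271.5075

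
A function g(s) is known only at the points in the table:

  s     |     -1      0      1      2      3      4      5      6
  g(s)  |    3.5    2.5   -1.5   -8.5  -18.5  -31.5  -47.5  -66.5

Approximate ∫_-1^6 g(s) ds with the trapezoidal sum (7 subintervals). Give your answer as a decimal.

Δs = 1.
T_7 = (1/2)·[3.5 + 2·2.5 + 2·(-1.5) + 2·(-8.5) + 2·(-18.5) + 2·(-31.5) + 2·(-47.5) + (-66.5)] = -136.5.

-136.5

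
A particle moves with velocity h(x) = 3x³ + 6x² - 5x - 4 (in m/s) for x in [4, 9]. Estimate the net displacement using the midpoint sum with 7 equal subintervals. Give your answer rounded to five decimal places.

Δx = (9 − 4)/7 = 5/7.
Midpoints: 61/14, 71/14, 81/14, 6.5, 101/14, 111/14, 121/14.
h(61/14) = 922751/2744, h(71/14) = 1416621/2744, h(81/14) = 2055091/2744, h(6.5) = 1040.875, h(101/14) = 3837831/2744, h(111/14) = 5018101/2744, h(121/14) = 6414971/2744.
Sum = Δx · [h(61/14) + h(71/14) + h(81/14) + ...].
Sum ≈ 5862.53827.

5862.53827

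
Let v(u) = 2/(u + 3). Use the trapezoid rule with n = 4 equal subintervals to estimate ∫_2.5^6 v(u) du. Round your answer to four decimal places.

Δu = (6 − 2.5)/4 = 0.875.
v(2.5) = 4/11, v(3.375) = 16/51, v(4.25) = 8/29, v(5.125) = 16/65, v(6) = 2/9.
T_4 = (Δu/2)·[v(u_0) + 2v(u_1) + 2v(u_2) + 2v(u_3) + v(u_4)].
Sum ≈ 0.9876.

0.9876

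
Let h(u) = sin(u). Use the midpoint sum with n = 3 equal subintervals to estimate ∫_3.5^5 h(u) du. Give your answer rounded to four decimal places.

Δu = (5 − 3.5)/3 = 0.5.
Midpoints: 3.75, 4.25, 4.75.
h(3.75) ≈ -0.5716, h(4.25) ≈ -0.8950, h(4.75) ≈ -0.9993.
Sum = Δu · [h(3.75) + h(4.25) + h(4.75)].
Sum ≈ -1.2329.

-1.2329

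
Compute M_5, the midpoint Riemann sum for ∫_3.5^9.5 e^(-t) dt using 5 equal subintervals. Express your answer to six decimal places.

0.028388

Δt = (9.5 − 3.5)/5 = 1.2.
Midpoints: 4.1, 5.3, 6.5, 7.7, 8.9.
f(4.1) ≈ 0.016573, f(5.3) ≈ 0.004992, f(6.5) ≈ 0.001503, f(7.7) ≈ 0.000453, f(8.9) ≈ 0.000136.
Sum = Δt · [f(4.1) + f(5.3) + f(6.5) + f(7.7) + f(8.9)].
Sum ≈ 0.028388.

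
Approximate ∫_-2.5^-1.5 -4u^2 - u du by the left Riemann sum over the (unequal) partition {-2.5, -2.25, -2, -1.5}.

-17.125

Subinterval widths: 0.25, 0.25, 0.5.
Left endpoints: -2.5, -2.25, -2.
f(-2.5) = -22.5, f(-2.25) = -18, f(-2) = -14.
Sum = Σ Δu_i · f(u_i).
Sum = -17.125.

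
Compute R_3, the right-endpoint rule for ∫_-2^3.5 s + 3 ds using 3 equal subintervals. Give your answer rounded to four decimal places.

25.6667

Δs = (3.5 − (-2))/3 = 11/6.
Right endpoints: -1/6, 5/3, 3.5.
f(-1/6) = 17/6, f(5/3) = 14/3, f(3.5) = 6.5.
Sum = Δs · [f(-1/6) + f(5/3) + f(3.5)].
Sum ≈ 25.6667.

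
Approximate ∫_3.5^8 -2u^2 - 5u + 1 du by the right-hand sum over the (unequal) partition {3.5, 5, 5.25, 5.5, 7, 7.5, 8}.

-508.84375

Subinterval widths: 1.5, 0.25, 0.25, 1.5, 0.5, 0.5.
Right endpoints: 5, 5.25, 5.5, 7, 7.5, 8.
f(5) = -74, f(5.25) = -80.375, f(5.5) = -87, f(7) = -132, f(7.5) = -149, f(8) = -167.
Sum = Σ Δu_i · f(u_i).
Sum = -508.84375.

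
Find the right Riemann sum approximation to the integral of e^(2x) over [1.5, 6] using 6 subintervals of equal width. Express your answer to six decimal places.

Δx = (6 − 1.5)/6 = 0.75.
Right endpoints: 2.25, 3, 3.75, 4.5, 5.25, 6.
f(2.25) ≈ 90.017131, f(3) ≈ 403.428793, f(3.75) ≈ 1808.042414, f(4.5) ≈ 8103.083928, f(5.25) ≈ 36315.502674, f(6) ≈ 162754.791419.
Sum = Δx · [f(2.25) + f(3) + f(3.75) + ...].
Sum ≈ 157106.149770.

157106.149770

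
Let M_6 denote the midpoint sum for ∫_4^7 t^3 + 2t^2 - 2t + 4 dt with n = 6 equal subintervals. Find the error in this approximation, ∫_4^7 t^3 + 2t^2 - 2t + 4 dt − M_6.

Exact integral: ∫_4^7 f(t) dt = 701.25.
M_6 = 700.09375.
Error = 701.25 − 700.09375 = 1.15625.

1.15625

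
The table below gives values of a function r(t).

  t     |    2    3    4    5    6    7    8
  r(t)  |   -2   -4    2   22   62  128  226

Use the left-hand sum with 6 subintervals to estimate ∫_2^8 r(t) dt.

Δt = 1.
Sum = 1·[(-2) + (-4) + 2 + 22 + 62 + 128] = 208.

208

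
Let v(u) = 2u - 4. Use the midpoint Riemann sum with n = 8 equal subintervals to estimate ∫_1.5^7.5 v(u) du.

Δu = (7.5 − 1.5)/8 = 0.75.
Midpoints: 1.875, 2.625, 3.375, 4.125, 4.875, 5.625, 6.375, 7.125.
v(1.875) = -0.25, v(2.625) = 1.25, v(3.375) = 2.75, v(4.125) = 4.25, v(4.875) = 5.75, v(5.625) = 7.25, v(6.375) = 8.75, v(7.125) = 10.25.
Sum = Δu · [v(1.875) + v(2.625) + v(3.375) + ...].
Sum = 30.

30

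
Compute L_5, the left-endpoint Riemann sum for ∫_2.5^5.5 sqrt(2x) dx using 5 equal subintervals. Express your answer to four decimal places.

8.1056

Δx = (5.5 − 2.5)/5 = 0.6.
Left endpoints: 2.5, 3.1, 3.7, 4.3, 4.9.
f(2.5) ≈ 2.2361, f(3.1) ≈ 2.4900, f(3.7) ≈ 2.7203, f(4.3) ≈ 2.9326, f(4.9) ≈ 3.1305.
Sum = Δx · [f(2.5) + f(3.1) + f(3.7) + f(4.3) + f(4.9)].
Sum ≈ 8.1056.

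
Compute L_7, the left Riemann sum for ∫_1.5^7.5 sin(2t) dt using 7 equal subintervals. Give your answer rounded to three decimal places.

Δt = (7.5 − 1.5)/7 = 6/7.
Left endpoints: 1.5, 33/14, 45/14, 57/14, 69/14, 81/14, 93/14.
f(1.5) ≈ 0.141, f(33/14) ≈ -1.000, f(45/14) ≈ 0.145, f(57/14) ≈ 0.959, f(69/14) ≈ -0.419, f(81/14) ≈ -0.839, f(93/14) ≈ 0.659.
Sum = Δt · [f(1.5) + f(33/14) + f(45/14) + ...].
Sum ≈ -0.304.

-0.304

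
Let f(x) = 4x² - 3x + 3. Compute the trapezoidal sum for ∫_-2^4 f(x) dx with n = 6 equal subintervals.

100

Δx = (4 − (-2))/6 = 1.
f(-2) = 25, f(-1) = 10, f(0) = 3, f(1) = 4, f(2) = 13, f(3) = 30, f(4) = 55.
T_6 = (Δx/2)·[f(x_0) + 2f(x_1) + ... + 2f(x_{5}) + f(x_6)].
Sum = 100.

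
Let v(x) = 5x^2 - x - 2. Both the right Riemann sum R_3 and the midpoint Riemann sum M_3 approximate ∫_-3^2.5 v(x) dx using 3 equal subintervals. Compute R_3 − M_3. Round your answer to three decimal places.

5.462

R_3 ≈ 59.17593.
M_3 ≈ 53.71412.
R_3 − M_3 ≈ 5.462.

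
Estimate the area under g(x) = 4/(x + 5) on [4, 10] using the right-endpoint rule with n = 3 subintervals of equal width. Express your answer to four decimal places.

1.8760

Δx = (10 − 4)/3 = 2.
Right endpoints: 6, 8, 10.
g(6) = 4/11, g(8) = 4/13, g(10) = 4/15.
Sum = Δx · [g(6) + g(8) + g(10)].
Sum ≈ 1.8760.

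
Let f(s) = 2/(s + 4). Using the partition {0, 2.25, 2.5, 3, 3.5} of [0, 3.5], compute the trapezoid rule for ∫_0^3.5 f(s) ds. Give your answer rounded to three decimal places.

1.287

Subinterval widths: 2.25, 0.25, 0.5, 0.5.
f(0) = 0.5, f(2.25) = 0.32, f(2.5) = 4/13, f(3) = 2/7, f(3.5) = 4/15.
On each subinterval the trapezoid contributes (Δs_i/2)·[f(s_{i-1}) + f(s_i)].
Sum ≈ 1.287.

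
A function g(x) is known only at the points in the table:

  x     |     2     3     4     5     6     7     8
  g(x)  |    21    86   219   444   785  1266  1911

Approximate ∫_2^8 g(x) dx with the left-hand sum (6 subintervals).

Δx = 1.
Sum = 1·[21 + 86 + 219 + 444 + 785 + 1266] = 2821.

2821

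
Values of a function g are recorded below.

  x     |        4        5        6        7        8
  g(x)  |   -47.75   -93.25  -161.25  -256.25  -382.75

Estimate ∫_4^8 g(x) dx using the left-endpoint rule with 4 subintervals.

Δx = 1.
Sum = 1·[(-47.75) + (-93.25) + (-161.25) + (-256.25)] = -558.5.

-558.5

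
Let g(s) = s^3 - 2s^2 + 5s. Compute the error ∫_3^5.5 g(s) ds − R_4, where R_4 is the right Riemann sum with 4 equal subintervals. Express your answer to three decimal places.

-35.929

Exact integral: ∫_3^5.5 g(s) ds ≈ 168.72396.
R_4 ≈ 204.65332.
Error ≈ 168.72396 − 204.65332 ≈ -35.929.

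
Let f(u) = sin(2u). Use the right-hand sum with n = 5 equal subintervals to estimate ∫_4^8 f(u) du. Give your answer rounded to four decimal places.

Δu = (8 − 4)/5 = 0.8.
Right endpoints: 4.8, 5.6, 6.4, 7.2, 8.
f(4.8) ≈ -0.1743, f(5.6) ≈ -0.9792, f(6.4) ≈ 0.2315, f(7.2) ≈ 0.9657, f(8) ≈ -0.2879.
Sum = Δu · [f(4.8) + f(5.6) + f(6.4) + f(7.2) + f(8)].
Sum ≈ -0.1954.

-0.1954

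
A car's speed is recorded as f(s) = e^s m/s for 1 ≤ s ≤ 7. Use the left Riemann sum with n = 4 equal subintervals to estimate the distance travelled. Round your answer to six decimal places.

471.286287

Δs = (7 − 1)/4 = 1.5.
Left endpoints: 1, 2.5, 4, 5.5.
f(1) ≈ 2.718282, f(2.5) ≈ 12.182494, f(4) ≈ 54.598150, f(5.5) ≈ 244.691932.
Sum = Δs · [f(1) + f(2.5) + f(4) + f(5.5)].
Sum ≈ 471.286287.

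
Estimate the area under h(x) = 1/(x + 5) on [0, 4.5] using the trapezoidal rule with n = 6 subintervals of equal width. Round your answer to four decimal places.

Δx = (4.5 − 0)/6 = 0.75.
h(0) = 0.2, h(0.75) = 4/23, h(1.5) = 2/13, h(2.25) = 4/29, h(3) = 0.125, h(3.75) = 4/35, h(4.5) = 2/19.
T_6 = (Δx/2)·[h(x_0) + 2h(x_1) + ... + 2h(x_{5}) + h(x_6)].
Sum ≈ 0.6432.

0.6432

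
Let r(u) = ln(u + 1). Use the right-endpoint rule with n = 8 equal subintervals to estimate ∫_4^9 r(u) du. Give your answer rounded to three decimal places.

10.192

Δu = (9 − 4)/8 = 0.625.
Right endpoints: 4.625, 5.25, 5.875, 6.5, 7.125, 7.75, 8.375, 9.
r(4.625) ≈ 1.727, r(5.25) ≈ 1.833, r(5.875) ≈ 1.928, r(6.5) ≈ 2.015, r(7.125) ≈ 2.095, r(7.75) ≈ 2.169, r(8.375) ≈ 2.238, r(9) ≈ 2.303.
Sum = Δu · [r(4.625) + r(5.25) + r(5.875) + ...].
Sum ≈ 10.192.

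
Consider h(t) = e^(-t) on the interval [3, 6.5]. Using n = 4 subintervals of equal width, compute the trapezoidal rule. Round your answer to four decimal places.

0.0513

Δt = (6.5 − 3)/4 = 0.875.
h(3) ≈ 0.0498, h(3.875) ≈ 0.0208, h(4.75) ≈ 0.0087, h(5.625) ≈ 0.0036, h(6.5) ≈ 0.0015.
T_4 = (Δt/2)·[h(t_0) + 2h(t_1) + 2h(t_2) + 2h(t_3) + h(t_4)].
Sum ≈ 0.0513.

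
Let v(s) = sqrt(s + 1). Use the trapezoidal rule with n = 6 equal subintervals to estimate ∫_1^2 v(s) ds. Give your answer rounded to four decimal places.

Δs = (2 − 1)/6 = 1/6.
v(1) ≈ 1.4142, v(7/6) ≈ 1.4720, v(4/3) ≈ 1.5275, v(1.5) ≈ 1.5811, v(5/3) ≈ 1.6330, v(11/6) ≈ 1.6833, v(2) ≈ 1.7321.
T_6 = (Δs/2)·[v(s_0) + 2v(s_1) + ... + 2v(s_{5}) + v(s_6)].
Sum ≈ 1.5783.

1.5783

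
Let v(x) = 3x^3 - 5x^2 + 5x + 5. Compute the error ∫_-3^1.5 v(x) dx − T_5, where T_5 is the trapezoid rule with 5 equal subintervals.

7.138125

Exact integral: ∫_-3^1.5 v(x) dx = -101.953125.
T_5 = -109.09125.
Error = -101.953125 − (-109.09125) = 7.138125.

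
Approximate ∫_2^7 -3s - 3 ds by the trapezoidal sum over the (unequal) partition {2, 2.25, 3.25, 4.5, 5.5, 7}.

Subinterval widths: 0.25, 1, 1.25, 1, 1.5.
f(2) = -9, f(2.25) = -9.75, f(3.25) = -12.75, f(4.5) = -16.5, f(5.5) = -19.5, f(7) = -24.
On each subinterval the trapezoid contributes (Δs_i/2)·[f(s_{i-1}) + f(s_i)].
Sum = -82.5.

-82.5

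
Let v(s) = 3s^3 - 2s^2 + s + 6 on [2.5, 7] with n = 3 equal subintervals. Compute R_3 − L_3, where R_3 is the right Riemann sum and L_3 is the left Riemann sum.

1351.6875

R_3 = 2346.1875.
L_3 = 994.5.
R_3 − L_3 = 1351.6875.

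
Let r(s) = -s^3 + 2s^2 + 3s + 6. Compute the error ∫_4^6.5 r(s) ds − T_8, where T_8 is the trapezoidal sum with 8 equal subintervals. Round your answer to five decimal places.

Exact integral: ∫_4^6.5 r(s) ds ≈ -187.4739583.
T_8 ≈ -188.0334473.
Error ≈ -187.4739583 − (-188.0334473) ≈ 0.55949.

0.55949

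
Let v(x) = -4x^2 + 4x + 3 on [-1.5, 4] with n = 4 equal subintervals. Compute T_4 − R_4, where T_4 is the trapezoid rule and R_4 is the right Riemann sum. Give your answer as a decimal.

T_4 = -52.765625.
R_4 = -75.453125.
T_4 − R_4 = 22.6875.

22.6875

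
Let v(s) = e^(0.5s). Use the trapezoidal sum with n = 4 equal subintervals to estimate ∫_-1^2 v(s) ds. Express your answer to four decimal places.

Δs = (2 − (-1))/4 = 0.75.
v(-1) ≈ 0.6065, v(-0.25) ≈ 0.8825, v(0.5) ≈ 1.2840, v(1.25) ≈ 1.8682, v(2) ≈ 2.7183.
T_4 = (Δs/2)·[v(s_0) + 2v(s_1) + 2v(s_2) + 2v(s_3) + v(s_4)].
Sum ≈ 4.2729.

4.2729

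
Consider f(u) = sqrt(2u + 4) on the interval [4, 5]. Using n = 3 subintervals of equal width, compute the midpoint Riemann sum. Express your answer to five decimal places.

Δu = (5 − 4)/3 = 1/3.
Midpoints: 25/6, 4.5, 29/6.
f(25/6) ≈ 3.51188, f(4.5) ≈ 3.60555, f(29/6) ≈ 3.69685.
Sum = Δu · [f(25/6) + f(4.5) + f(29/6)].
Sum ≈ 3.60476.

3.60476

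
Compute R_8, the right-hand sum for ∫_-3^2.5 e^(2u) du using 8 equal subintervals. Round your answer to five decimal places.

136.56016

Δu = (2.5 − (-3))/8 = 0.6875.
Right endpoints: -2.3125, -1.625, -0.9375, -0.25, 0.4375, 1.125, 1.8125, 2.5.
f(-2.3125) ≈ 0.00980, f(-1.625) ≈ 0.03877, f(-0.9375) ≈ 0.15335, f(-0.25) ≈ 0.60653, f(0.4375) ≈ 2.39888, f(1.125) ≈ 9.48774, f(1.8125) ≈ 37.52472, f(2.5) ≈ 148.41316.
Sum = Δu · [f(-2.3125) + f(-1.625) + f(-0.9375) + ...].
Sum ≈ 136.56016.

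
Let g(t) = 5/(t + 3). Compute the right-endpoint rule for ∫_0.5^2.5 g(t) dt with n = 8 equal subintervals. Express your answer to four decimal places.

Δt = (2.5 − 0.5)/8 = 0.25.
Right endpoints: 0.75, 1, 1.25, 1.5, 1.75, 2, 2.25, 2.5.
g(0.75) = 4/3, g(1) = 1.25, g(1.25) = 20/17, g(1.5) = 10/9, g(1.75) = 20/19, g(2) = 1, g(2.25) = 20/21, g(2.5) = 10/11.
Sum = Δt · [g(0.75) + g(1) + g(1.25) + ...].
Sum ≈ 2.1963.

2.1963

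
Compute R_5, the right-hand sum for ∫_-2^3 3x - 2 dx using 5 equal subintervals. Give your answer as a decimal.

5

Δx = (3 − (-2))/5 = 1.
Right endpoints: -1, 0, 1, 2, 3.
f(-1) = -5, f(0) = -2, f(1) = 1, f(2) = 4, f(3) = 7.
Sum = Δx · [f(-1) + f(0) + f(1) + f(2) + f(3)].
Sum = 5.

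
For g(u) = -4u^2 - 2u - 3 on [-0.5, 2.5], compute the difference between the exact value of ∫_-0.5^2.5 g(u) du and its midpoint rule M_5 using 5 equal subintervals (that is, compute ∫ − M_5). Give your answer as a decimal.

Exact integral: ∫_-0.5^2.5 g(u) du = -36.
M_5 = -35.64.
Error = -36 − (-35.64) = -0.36.

-0.36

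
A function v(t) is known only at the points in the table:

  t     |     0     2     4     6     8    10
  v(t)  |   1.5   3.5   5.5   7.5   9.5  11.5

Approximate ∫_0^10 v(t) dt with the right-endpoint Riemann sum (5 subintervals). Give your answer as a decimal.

75

Δt = 2.
Sum = 2·[3.5 + 5.5 + 7.5 + 9.5 + 11.5] = 75.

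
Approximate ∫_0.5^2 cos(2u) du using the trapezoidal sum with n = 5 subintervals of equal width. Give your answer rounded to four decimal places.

-0.7750

Δu = (2 − 0.5)/5 = 0.3.
f(0.5) ≈ 0.5403, f(0.8) ≈ -0.0292, f(1.1) ≈ -0.5885, f(1.4) ≈ -0.9422, f(1.7) ≈ -0.9668, f(2) ≈ -0.6536.
T_5 = (Δu/2)·[f(u_0) + 2f(u_1) + ... + 2f(u_{4}) + f(u_5)].
Sum ≈ -0.7750.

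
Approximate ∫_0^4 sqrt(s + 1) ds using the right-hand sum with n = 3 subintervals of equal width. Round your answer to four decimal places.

Δs = (4 − 0)/3 = 4/3.
Right endpoints: 4/3, 8/3, 4.
f(4/3) ≈ 1.5275, f(8/3) ≈ 1.9149, f(4) ≈ 2.2361.
Sum = Δs · [f(4/3) + f(8/3) + f(4)].
Sum ≈ 7.5713.

7.5713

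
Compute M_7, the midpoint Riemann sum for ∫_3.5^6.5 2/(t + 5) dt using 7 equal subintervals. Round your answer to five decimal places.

Δt = (6.5 − 3.5)/7 = 3/7.
Midpoints: 26/7, 29/7, 32/7, 5, 38/7, 41/7, 44/7.
f(26/7) = 14/61, f(29/7) = 0.21875, f(32/7) = 14/67, f(5) = 0.2, f(38/7) = 14/73, f(41/7) = 7/38, f(44/7) = 14/79.
Sum = Δt · [f(26/7) + f(29/7) + f(32/7) + ...].
Sum ≈ 0.60447.

0.60447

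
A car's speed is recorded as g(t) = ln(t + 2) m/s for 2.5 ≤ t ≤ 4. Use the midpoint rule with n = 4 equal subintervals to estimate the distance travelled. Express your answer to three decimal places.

2.483

Δt = (4 − 2.5)/4 = 0.375.
Midpoints: 2.6875, 3.0625, 3.4375, 3.8125.
g(2.6875) ≈ 1.545, g(3.0625) ≈ 1.622, g(3.4375) ≈ 1.693, g(3.8125) ≈ 1.760.
Sum = Δt · [g(2.6875) + g(3.0625) + g(3.4375) + g(3.8125)].
Sum ≈ 2.483.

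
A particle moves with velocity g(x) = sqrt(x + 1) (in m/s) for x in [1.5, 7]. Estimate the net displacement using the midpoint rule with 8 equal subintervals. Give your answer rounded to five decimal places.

12.45245

Δx = (7 − 1.5)/8 = 0.6875.
Midpoints: 1.84375, 2.53125, 3.21875, 3.90625, 4.59375, 5.28125, 5.96875, 6.65625.
g(1.84375) ≈ 1.68634, g(2.53125) ≈ 1.87916, g(3.21875) ≈ 2.05396, g(3.90625) ≈ 2.21501, g(4.59375) ≈ 2.36511, g(5.28125) ≈ 2.50624, g(5.96875) ≈ 2.63984, g(6.65625) ≈ 2.76699.
Sum = Δx · [g(1.84375) + g(2.53125) + g(3.21875) + ...].
Sum ≈ 12.45245.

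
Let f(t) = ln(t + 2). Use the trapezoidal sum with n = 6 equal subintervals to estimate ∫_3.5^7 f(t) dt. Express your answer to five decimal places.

6.89690

Δt = (7 − 3.5)/6 = 7/12.
f(3.5) ≈ 1.70475, f(49/12) ≈ 1.80555, f(14/3) ≈ 1.89712, f(5.25) ≈ 1.98100, f(35/6) ≈ 2.05839, f(77/12) ≈ 2.13021, f(7) ≈ 2.19722.
T_6 = (Δt/2)·[f(t_0) + 2f(t_1) + ... + 2f(t_{5}) + f(t_6)].
Sum ≈ 6.89690.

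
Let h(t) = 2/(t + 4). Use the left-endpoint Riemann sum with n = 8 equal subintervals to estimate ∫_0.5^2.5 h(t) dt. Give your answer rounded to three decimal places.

Δt = (2.5 − 0.5)/8 = 0.25.
Left endpoints: 0.5, 0.75, 1, 1.25, 1.5, 1.75, 2, 2.25.
h(0.5) = 4/9, h(0.75) = 8/19, h(1) = 0.4, h(1.25) = 8/21, h(1.5) = 4/11, h(1.75) = 8/23, h(2) = 1/3, h(2.25) = 0.32.
Sum = Δt · [h(0.5) + h(0.75) + h(1) + ...].
Sum ≈ 0.753.

0.753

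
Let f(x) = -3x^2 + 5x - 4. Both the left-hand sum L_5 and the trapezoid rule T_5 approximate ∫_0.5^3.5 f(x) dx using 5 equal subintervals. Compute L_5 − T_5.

L_5 = -18.99.
T_5 = -25.29.
L_5 − T_5 = 6.3.

6.3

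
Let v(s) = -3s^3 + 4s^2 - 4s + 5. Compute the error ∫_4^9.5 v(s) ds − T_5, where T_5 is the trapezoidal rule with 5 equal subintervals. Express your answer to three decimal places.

Exact integral: ∫_4^9.5 v(s) ds ≈ -4979.96354.
T_5 = -5042.90875.
Error ≈ -4979.96354 − (-5042.90875) ≈ 62.945.

62.945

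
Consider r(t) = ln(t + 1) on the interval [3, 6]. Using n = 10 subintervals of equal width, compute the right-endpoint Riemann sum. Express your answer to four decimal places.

Δt = (6 − 3)/10 = 0.3.
Right endpoints: 3.3, 3.6, 3.9, 4.2, 4.5, 4.8, 5.1, 5.4, 5.7, 6.
r(3.3) ≈ 1.4586, r(3.6) ≈ 1.5261, r(3.9) ≈ 1.5892, r(4.2) ≈ 1.6487, r(4.5) ≈ 1.7047, r(4.8) ≈ 1.7579, r(5.1) ≈ 1.8083, r(5.4) ≈ 1.8563, r(5.7) ≈ 1.9021, r(6) ≈ 1.9459.
Sum = Δt · [r(3.3) + r(3.6) + r(3.9) + ...].
Sum ≈ 5.1593.

5.1593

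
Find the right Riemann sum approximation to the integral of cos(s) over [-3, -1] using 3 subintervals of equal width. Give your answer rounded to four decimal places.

Δs = (-1 − (-3))/3 = 2/3.
Right endpoints: -7/3, -5/3, -1.
f(-7/3) ≈ -0.6908, f(-5/3) ≈ -0.0957, f(-1) ≈ 0.5403.
Sum = Δs · [f(-7/3) + f(-5/3) + f(-1)].
Sum ≈ -0.1641.

-0.1641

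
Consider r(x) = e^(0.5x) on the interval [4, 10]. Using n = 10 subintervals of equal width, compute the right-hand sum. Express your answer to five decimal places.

Δx = (10 − 4)/10 = 0.6.
Right endpoints: 4.6, 5.2, 5.8, 6.4, 7, 7.6, 8.2, 8.8, 9.4, 10.
r(4.6) ≈ 9.97418, r(5.2) ≈ 13.46374, r(5.8) ≈ 18.17415, r(6.4) ≈ 24.53253, r(7) ≈ 33.11545, r(7.6) ≈ 44.70118, r(8.2) ≈ 60.34029, r(8.8) ≈ 81.45087, r(9.4) ≈ 109.94717, r(10) ≈ 148.41316.
Sum = Δx · [r(4.6) + r(5.2) + r(5.8) + ...].
Sum ≈ 326.46763.

326.46763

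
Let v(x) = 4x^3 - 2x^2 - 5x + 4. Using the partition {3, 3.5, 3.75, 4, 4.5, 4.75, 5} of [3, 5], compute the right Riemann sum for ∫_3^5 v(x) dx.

Subinterval widths: 0.5, 0.25, 0.25, 0.5, 0.25, 0.25.
Right endpoints: 3.5, 3.75, 4, 4.5, 4.75, 5.
v(3.5) = 133.5, v(3.75) = 168.0625, v(4) = 208, v(4.5) = 305.5, v(4.75) = 363.8125, v(5) = 429.
Sum = Σ Δx_i · v(x_i).
Sum = 511.71875.

511.71875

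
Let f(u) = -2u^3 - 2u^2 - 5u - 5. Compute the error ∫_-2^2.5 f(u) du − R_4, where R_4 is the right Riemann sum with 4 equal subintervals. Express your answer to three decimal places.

Exact integral: ∫_-2^2.5 f(u) du = -55.40625.
R_4 ≈ -100.49414.
Error ≈ -55.40625 − (-100.49414) ≈ 45.088.

45.088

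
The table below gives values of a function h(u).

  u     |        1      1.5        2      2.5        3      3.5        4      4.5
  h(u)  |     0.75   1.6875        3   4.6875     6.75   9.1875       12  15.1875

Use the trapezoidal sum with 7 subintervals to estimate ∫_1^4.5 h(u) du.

22.640625

Δu = 0.5.
T_7 = (0.5/2)·[0.75 + 2·1.6875 + 2·3 + 2·4.6875 + 2·6.75 + 2·9.1875 + 2·12 + 15.1875] = 22.640625.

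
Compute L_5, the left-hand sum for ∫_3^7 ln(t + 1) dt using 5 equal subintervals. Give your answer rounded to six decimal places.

Δt = (7 − 3)/5 = 0.8.
Left endpoints: 3, 3.8, 4.6, 5.4, 6.2.
f(3) ≈ 1.386294, f(3.8) ≈ 1.568616, f(4.6) ≈ 1.722767, f(5.4) ≈ 1.856298, f(6.2) ≈ 1.974081.
Sum = Δt · [f(3) + f(3.8) + f(4.6) + f(5.4) + f(6.2)].
Sum ≈ 6.806445.

6.806445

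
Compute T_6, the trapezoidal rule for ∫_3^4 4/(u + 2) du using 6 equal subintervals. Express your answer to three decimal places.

0.729

Δu = (4 − 3)/6 = 1/6.
f(3) = 0.8, f(19/6) = 24/31, f(10/3) = 0.75, f(3.5) = 8/11, f(11/3) = 12/17, f(23/6) = 24/35, f(4) = 2/3.
T_6 = (Δu/2)·[f(u_0) + 2f(u_1) + ... + 2f(u_{5}) + f(u_6)].
Sum ≈ 0.729.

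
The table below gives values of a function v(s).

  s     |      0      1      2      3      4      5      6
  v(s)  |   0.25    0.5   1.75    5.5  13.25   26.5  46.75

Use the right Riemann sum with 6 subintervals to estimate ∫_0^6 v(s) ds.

94.25

Δs = 1.
Sum = 1·[0.5 + 1.75 + 5.5 + 13.25 + 26.5 + 46.75] = 94.25.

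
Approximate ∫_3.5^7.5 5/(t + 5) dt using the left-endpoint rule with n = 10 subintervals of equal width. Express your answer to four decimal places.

Δt = (7.5 − 3.5)/10 = 0.4.
Left endpoints: 3.5, 3.9, 4.3, 4.7, 5.1, 5.5, 5.9, 6.3, 6.7, 7.1.
f(3.5) = 10/17, f(3.9) = 50/89, f(4.3) = 50/93, f(4.7) = 50/97, f(5.1) = 50/101, f(5.5) = 10/21, f(5.9) = 50/109, f(6.3) = 50/113, f(6.7) = 50/117, f(7.1) = 50/121.
Sum = Δt · [f(3.5) + f(3.9) + f(4.3) + ...].
Sum ≈ 1.9665.

1.9665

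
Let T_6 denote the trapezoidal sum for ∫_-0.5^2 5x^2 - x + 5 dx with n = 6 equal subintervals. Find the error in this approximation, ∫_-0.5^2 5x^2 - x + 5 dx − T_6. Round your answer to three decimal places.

-0.362

Exact integral: ∫_-0.5^2 f(x) dx ≈ 24.16667.
T_6 ≈ 24.52836.
Error ≈ 24.16667 − 24.52836 ≈ -0.362.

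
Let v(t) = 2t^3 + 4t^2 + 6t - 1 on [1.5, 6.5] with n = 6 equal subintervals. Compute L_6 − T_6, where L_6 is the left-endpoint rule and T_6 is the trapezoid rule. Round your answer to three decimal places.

L_6 ≈ 1077.66204.
T_6 ≈ 1382.87037.
L_6 − T_6 ≈ -305.208.

-305.208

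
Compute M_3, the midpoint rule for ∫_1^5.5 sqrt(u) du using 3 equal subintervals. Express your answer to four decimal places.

Δu = (5.5 − 1)/3 = 1.5.
Midpoints: 1.75, 3.25, 4.75.
f(1.75) ≈ 1.3229, f(3.25) ≈ 1.8028, f(4.75) ≈ 2.1794.
Sum = Δu · [f(1.75) + f(3.25) + f(4.75)].
Sum ≈ 7.9577.

7.9577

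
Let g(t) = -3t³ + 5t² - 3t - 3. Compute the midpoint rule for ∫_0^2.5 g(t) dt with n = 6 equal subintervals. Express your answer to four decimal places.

Δt = (2.5 − 0)/6 = 5/12.
Midpoints: 5/24, 0.625, 25/24, 35/24, 1.875, 55/24.
g(5/24) = -15829/4608, g(0.625) = -1871/512, g(25/24) = -6283/1536, g(35/24) = -27859/4608, g(1.875) = -5541/512, g(55/24) = -30293/1536.
Sum = Δt · [g(5/24) + g(0.625) + g(25/24) + ...].
Sum ≈ -19.9042.

-19.9042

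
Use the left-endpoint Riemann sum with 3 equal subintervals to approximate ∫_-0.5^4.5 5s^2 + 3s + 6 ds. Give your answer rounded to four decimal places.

Δs = (4.5 − (-0.5))/3 = 5/3.
Left endpoints: -0.5, 7/6, 17/6.
f(-0.5) = 5.75, f(7/6) = 587/36, f(17/6) = 1967/36.
Sum = Δs · [f(-0.5) + f(7/6) + f(17/6)].
Sum ≈ 127.8241.

127.8241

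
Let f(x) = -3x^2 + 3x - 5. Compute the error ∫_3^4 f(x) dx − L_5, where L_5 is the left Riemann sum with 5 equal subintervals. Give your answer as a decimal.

Exact integral: ∫_3^4 f(x) dx = -31.5.
L_5 = -29.72.
Error = -31.5 − (-29.72) = -1.78.

-1.78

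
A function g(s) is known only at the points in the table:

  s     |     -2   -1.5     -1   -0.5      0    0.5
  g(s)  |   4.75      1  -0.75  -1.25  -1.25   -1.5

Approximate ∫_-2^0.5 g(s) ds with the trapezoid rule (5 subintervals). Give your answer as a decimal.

Δs = 0.5.
T_5 = (0.5/2)·[4.75 + 2·1 + 2·(-0.75) + 2·(-1.25) + 2·(-1.25) + (-1.5)] = -0.3125.

-0.3125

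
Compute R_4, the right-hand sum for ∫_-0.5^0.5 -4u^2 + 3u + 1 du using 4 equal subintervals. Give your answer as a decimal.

Δu = (0.5 − (-0.5))/4 = 0.25.
Right endpoints: -0.25, 0, 0.25, 0.5.
f(-0.25) = 0, f(0) = 1, f(0.25) = 1.5, f(0.5) = 1.5.
Sum = Δu · [f(-0.25) + f(0) + f(0.25) + f(0.5)].
Sum = 1.

1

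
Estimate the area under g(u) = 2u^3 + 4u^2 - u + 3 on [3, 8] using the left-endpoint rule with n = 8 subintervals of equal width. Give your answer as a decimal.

Δu = (8 − 3)/8 = 0.625.
Left endpoints: 3, 3.625, 4.25, 4.875, 5.5, 6.125, 6.75, 7.375.
g(3) = 90, g(3.625) = 147.20703125, g(4.25) = 224.53125, g(4.875) = 324.90234375, g(5.5) = 451.25, g(6.125) = 606.50390625, g(6.75) = 793.59375, g(7.375) = 1015.44921875.
Sum = Δu · [g(3) + g(3.625) + g(4.25) + ...].
Sum = 2283.3984375.

2283.3984375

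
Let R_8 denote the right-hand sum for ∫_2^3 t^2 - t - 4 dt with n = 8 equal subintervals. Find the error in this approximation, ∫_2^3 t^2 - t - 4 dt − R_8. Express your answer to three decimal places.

Exact integral: ∫_2^3 f(t) dt ≈ -0.16667.
R_8 = 0.0859375.
Error ≈ -0.16667 − 0.0859375 ≈ -0.253.

-0.253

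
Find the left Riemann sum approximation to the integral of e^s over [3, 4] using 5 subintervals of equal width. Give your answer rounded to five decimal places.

31.17632

Δs = (4 − 3)/5 = 0.2.
Left endpoints: 3, 3.2, 3.4, 3.6, 3.8.
f(3) ≈ 20.08554, f(3.2) ≈ 24.53253, f(3.4) ≈ 29.96410, f(3.6) ≈ 36.59823, f(3.8) ≈ 44.70118.
Sum = Δs · [f(3) + f(3.2) + f(3.4) + f(3.6) + f(3.8)].
Sum ≈ 31.17632.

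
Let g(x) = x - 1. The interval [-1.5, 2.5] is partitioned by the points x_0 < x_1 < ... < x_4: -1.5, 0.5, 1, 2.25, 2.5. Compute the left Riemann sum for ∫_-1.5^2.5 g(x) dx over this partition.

Subinterval widths: 2, 0.5, 1.25, 0.25.
Left endpoints: -1.5, 0.5, 1, 2.25.
g(-1.5) = -2.5, g(0.5) = -0.5, g(1) = 0, g(2.25) = 1.25.
Sum = Σ Δx_i · g(x_i).
Sum = -4.9375.

-4.9375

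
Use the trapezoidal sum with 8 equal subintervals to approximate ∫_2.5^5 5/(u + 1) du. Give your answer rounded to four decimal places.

Δu = (5 − 2.5)/8 = 0.3125.
f(2.5) = 10/7, f(2.8125) = 80/61, f(3.125) = 40/33, f(3.4375) = 80/71, f(3.75) = 20/19, f(4.0625) = 80/81, f(4.375) = 40/43, f(4.6875) = 80/91, f(5) = 5/6.
T_8 = (Δu/2)·[f(u_0) + 2f(u_1) + ... + 2f(u_{7}) + f(u_8)].
Sum ≈ 2.6972.

2.6972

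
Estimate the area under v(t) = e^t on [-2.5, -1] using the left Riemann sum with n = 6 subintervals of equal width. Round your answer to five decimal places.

Δt = (-1 − (-2.5))/6 = 0.25.
Left endpoints: -2.5, -2.25, -2, -1.75, -1.5, -1.25.
v(-2.5) ≈ 0.08208, v(-2.25) ≈ 0.10540, v(-2) ≈ 0.13534, v(-1.75) ≈ 0.17377, v(-1.5) ≈ 0.22313, v(-1.25) ≈ 0.28650.
Sum = Δt · [v(-2.5) + v(-2.25) + v(-2) + ...].
Sum ≈ 0.25156.

0.25156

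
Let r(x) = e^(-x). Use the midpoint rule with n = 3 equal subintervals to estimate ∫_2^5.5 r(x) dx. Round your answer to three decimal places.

Δx = (5.5 − 2)/3 = 7/6.
Midpoints: 31/12, 3.75, 59/12.
r(31/12) ≈ 0.076, r(3.75) ≈ 0.024, r(59/12) ≈ 0.007.
Sum = Δx · [r(31/12) + r(3.75) + r(59/12)].
Sum ≈ 0.124.

0.124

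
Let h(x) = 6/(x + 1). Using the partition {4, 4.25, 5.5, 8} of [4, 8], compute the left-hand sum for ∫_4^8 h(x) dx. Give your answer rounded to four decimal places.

Subinterval widths: 0.25, 1.25, 2.5.
Left endpoints: 4, 4.25, 5.5.
h(4) = 1.2, h(4.25) = 8/7, h(5.5) = 12/13.
Sum = Σ Δx_i · h(x_i).
Sum ≈ 4.0363.

4.0363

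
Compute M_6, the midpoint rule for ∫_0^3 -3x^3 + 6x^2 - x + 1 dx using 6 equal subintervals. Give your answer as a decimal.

-7.78125

Δx = (3 − 0)/6 = 0.5.
Midpoints: 0.25, 0.75, 1.25, 1.75, 2.25, 2.75.
f(0.25) = 1.078125, f(0.75) = 2.359375, f(1.25) = 3.265625, f(1.75) = 1.546875, f(2.25) = -5.046875, f(2.75) = -18.765625.
Sum = Δx · [f(0.25) + f(0.75) + f(1.25) + ...].
Sum = -7.78125.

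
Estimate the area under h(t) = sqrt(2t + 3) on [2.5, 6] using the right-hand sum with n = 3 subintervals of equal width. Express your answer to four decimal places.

12.4210

Δt = (6 − 2.5)/3 = 7/6.
Right endpoints: 11/3, 29/6, 6.
h(11/3) ≈ 3.2146, h(29/6) ≈ 3.5590, h(6) ≈ 3.8730.
Sum = Δt · [h(11/3) + h(29/6) + h(6)].
Sum ≈ 12.4210.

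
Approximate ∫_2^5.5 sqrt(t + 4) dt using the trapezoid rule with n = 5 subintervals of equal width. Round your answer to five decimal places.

Δt = (5.5 − 2)/5 = 0.7.
f(2) ≈ 2.44949, f(2.7) ≈ 2.58844, f(3.4) ≈ 2.72029, f(4.1) ≈ 2.84605, f(4.8) ≈ 2.96648, f(5.5) ≈ 3.08221.
T_5 = (Δt/2)·[f(t_0) + 2f(t_1) + ... + 2f(t_{4}) + f(t_5)].
Sum ≈ 9.72098.

9.72098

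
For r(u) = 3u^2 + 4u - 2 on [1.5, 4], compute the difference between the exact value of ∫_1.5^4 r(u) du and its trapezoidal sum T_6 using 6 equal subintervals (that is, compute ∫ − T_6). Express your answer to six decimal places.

Exact integral: ∫_1.5^4 r(u) du = 83.125.
T_6 ≈ 83.34201389.
Error ≈ 83.125 − 83.34201389 ≈ -0.217014.

-0.217014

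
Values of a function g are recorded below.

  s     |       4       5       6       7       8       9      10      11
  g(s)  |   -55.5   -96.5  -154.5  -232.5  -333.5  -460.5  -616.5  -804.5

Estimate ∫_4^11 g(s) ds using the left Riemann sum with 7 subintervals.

Δs = 1.
Sum = 1·[(-55.5) + (-96.5) + (-154.5) + (-232.5) + (-333.5) + (-460.5) + (-616.5)] = -1949.5.

-1949.5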